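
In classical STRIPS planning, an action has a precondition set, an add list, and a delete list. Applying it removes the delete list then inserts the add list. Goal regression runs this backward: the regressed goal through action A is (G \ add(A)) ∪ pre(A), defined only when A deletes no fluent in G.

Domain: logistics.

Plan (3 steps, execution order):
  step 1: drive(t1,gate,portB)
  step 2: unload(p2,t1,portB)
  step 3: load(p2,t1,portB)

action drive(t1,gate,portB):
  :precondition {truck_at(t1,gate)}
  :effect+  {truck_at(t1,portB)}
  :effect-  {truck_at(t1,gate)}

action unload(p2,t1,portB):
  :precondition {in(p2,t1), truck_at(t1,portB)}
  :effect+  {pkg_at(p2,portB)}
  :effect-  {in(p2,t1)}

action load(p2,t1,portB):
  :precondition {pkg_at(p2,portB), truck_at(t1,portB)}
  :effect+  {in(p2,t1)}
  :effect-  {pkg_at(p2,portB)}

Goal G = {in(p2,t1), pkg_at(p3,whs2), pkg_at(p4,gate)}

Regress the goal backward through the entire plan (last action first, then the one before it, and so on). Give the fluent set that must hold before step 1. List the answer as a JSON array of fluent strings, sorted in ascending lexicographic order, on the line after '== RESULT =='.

Regress step by step:
  through step 3 (load(p2,t1,portB)): drop {in(p2,t1)}, keep {pkg_at(p3,whs2), pkg_at(p4,gate)}, require {pkg_at(p2,portB), truck_at(t1,portB)}
    → {pkg_at(p2,portB), pkg_at(p3,whs2), pkg_at(p4,gate), truck_at(t1,portB)}
  through step 2 (unload(p2,t1,portB)): drop {pkg_at(p2,portB)}, keep {pkg_at(p3,whs2), pkg_at(p4,gate), truck_at(t1,portB)}, require {in(p2,t1), truck_at(t1,portB)}
    → {in(p2,t1), pkg_at(p3,whs2), pkg_at(p4,gate), truck_at(t1,portB)}
  through step 1 (drive(t1,gate,portB)): drop {truck_at(t1,portB)}, keep {in(p2,t1), pkg_at(p3,whs2), pkg_at(p4,gate)}, require {truck_at(t1,gate)}
    → {in(p2,t1), pkg_at(p3,whs2), pkg_at(p4,gate), truck_at(t1,gate)}

== RESULT ==
["in(p2,t1)", "pkg_at(p3,whs2)", "pkg_at(p4,gate)", "truck_at(t1,gate)"]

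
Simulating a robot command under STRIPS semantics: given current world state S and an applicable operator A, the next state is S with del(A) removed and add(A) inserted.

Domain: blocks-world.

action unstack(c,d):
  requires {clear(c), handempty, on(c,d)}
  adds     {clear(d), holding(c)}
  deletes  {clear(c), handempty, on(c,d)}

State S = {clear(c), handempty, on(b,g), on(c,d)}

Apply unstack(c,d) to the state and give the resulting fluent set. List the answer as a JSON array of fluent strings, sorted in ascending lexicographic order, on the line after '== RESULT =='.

Compute (S \ del) ∪ add:
  pre ⊆ S: {clear(c), handempty, on(c,d)} ⊆ S  — applicable
  S \ del = {on(b,g)}
  ∪ add   = {clear(d), holding(c), on(b,g)}

== RESULT ==
["clear(d)", "holding(c)", "on(b,g)"]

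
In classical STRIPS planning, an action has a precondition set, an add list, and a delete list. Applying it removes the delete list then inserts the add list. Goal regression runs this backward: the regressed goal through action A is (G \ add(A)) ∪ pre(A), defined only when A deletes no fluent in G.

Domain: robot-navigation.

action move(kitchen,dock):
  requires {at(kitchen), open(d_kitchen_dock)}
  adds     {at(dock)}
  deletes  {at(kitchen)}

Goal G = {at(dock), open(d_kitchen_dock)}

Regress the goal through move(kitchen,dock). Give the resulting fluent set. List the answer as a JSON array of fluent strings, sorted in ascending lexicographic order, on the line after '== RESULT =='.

Regress:
  G ∩ del = {}  (empty — regression defined)
  G \ add = {at(dock), open(d_kitchen_dock)} \ {at(dock)} = {open(d_kitchen_dock)}
  ∪ pre   = {open(d_kitchen_dock)} ∪ {at(kitchen), open(d_kitchen_dock)}
          = {at(kitchen), open(d_kitchen_dock)}

== RESULT ==
["at(kitchen)", "open(d_kitchen_dock)"]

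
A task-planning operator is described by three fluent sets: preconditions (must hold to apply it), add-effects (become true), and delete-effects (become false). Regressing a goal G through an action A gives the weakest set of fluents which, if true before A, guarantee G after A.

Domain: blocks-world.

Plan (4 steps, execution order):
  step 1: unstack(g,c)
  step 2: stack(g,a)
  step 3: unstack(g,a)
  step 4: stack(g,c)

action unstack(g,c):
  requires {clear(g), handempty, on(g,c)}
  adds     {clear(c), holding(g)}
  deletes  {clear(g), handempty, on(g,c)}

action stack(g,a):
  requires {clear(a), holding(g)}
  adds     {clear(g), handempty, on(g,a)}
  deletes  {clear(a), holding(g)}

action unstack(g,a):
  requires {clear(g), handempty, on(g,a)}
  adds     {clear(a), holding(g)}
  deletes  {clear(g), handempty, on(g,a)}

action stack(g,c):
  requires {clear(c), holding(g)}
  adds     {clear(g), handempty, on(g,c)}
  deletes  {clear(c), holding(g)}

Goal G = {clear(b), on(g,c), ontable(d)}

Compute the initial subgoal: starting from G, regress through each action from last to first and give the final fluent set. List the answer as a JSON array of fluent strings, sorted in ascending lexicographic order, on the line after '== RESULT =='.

Regress step by step:
  through step 4 (stack(g,c)): drop {on(g,c)}, keep {clear(b), ontable(d)}, require {clear(c), holding(g)}
    → {clear(b), clear(c), holding(g), ontable(d)}
  through step 3 (unstack(g,a)): drop {holding(g)}, keep {clear(b), clear(c), ontable(d)}, require {clear(g), handempty, on(g,a)}
    → {clear(b), clear(c), clear(g), handempty, on(g,a), ontable(d)}
  through step 2 (stack(g,a)): drop {clear(g), handempty, on(g,a)}, keep {clear(b), clear(c), ontable(d)}, require {clear(a), holding(g)}
    → {clear(a), clear(b), clear(c), holding(g), ontable(d)}
  through step 1 (unstack(g,c)): drop {clear(c), holding(g)}, keep {clear(a), clear(b), ontable(d)}, require {clear(g), handempty, on(g,c)}
    → {clear(a), clear(b), clear(g), handempty, on(g,c), ontable(d)}

== RESULT ==
["clear(a)", "clear(b)", "clear(g)", "handempty", "on(g,c)", "ontable(d)"]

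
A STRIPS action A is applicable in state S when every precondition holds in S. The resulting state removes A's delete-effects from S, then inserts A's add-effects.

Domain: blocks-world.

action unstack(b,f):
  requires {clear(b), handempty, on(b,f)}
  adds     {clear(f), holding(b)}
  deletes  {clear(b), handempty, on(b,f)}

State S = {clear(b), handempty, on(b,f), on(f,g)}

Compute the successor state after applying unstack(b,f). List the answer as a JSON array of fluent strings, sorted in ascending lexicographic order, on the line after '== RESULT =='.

Progress:
  pre ⊆ S: {clear(b), handempty, on(b,f)} ⊆ S  — applicable
  S \ del = {on(f,g)}
  ∪ add   = {clear(f), holding(b), on(f,g)}

== RESULT ==
["clear(f)", "holding(b)", "on(f,g)"]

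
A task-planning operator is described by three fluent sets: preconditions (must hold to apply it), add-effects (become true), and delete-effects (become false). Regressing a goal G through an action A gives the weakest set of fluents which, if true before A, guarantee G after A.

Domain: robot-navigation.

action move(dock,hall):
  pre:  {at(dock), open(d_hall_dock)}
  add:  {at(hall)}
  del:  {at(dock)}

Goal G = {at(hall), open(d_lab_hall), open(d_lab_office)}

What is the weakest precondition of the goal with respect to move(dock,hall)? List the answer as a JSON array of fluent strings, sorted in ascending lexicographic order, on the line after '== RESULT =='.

Compute (G \ add) ∪ pre:
  G ∩ del = {}  (empty — regression defined)
  G \ add = {at(hall), open(d_lab_hall), open(d_lab_office)} \ {at(hall)} = {open(d_lab_hall), open(d_lab_office)}
  ∪ pre   = {open(d_lab_hall), open(d_lab_office)} ∪ {at(dock), open(d_hall_dock)}
          = {at(dock), open(d_hall_dock), open(d_lab_hall), open(d_lab_office)}

== RESULT ==
["at(dock)", "open(d_hall_dock)", "open(d_lab_hall)", "open(d_lab_office)"]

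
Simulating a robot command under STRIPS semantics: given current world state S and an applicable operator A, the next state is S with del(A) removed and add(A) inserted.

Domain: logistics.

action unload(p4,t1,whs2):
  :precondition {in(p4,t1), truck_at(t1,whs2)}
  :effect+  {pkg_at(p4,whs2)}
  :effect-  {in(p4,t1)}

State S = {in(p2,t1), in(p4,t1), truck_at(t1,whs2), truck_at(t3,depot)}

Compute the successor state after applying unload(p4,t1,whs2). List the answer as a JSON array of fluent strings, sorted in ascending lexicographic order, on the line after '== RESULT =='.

Compute (S \ del) ∪ add:
  pre ⊆ S: {in(p4,t1), truck_at(t1,whs2)} ⊆ S  — applicable
  S \ del = {in(p2,t1), truck_at(t1,whs2), truck_at(t3,depot)}
  ∪ add   = {in(p2,t1), pkg_at(p4,whs2), truck_at(t1,whs2), truck_at(t3,depot)}

== RESULT ==
["in(p2,t1)", "pkg_at(p4,whs2)", "truck_at(t1,whs2)", "truck_at(t3,depot)"]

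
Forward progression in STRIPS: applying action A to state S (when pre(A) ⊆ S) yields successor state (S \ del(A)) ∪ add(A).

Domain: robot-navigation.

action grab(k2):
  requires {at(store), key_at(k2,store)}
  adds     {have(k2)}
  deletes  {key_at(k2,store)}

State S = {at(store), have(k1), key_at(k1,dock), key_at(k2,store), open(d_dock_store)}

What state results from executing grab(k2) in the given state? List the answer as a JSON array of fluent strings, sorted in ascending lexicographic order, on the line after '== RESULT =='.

Progress:
  pre ⊆ S: {at(store), key_at(k2,store)} ⊆ S  — applicable
  S \ del = {at(store), have(k1), key_at(k1,dock), open(d_dock_store)}
  ∪ add   = {at(store), have(k1), have(k2), key_at(k1,dock), open(d_dock_store)}

== RESULT ==
["at(store)", "have(k1)", "have(k2)", "key_at(k1,dock)", "open(d_dock_store)"]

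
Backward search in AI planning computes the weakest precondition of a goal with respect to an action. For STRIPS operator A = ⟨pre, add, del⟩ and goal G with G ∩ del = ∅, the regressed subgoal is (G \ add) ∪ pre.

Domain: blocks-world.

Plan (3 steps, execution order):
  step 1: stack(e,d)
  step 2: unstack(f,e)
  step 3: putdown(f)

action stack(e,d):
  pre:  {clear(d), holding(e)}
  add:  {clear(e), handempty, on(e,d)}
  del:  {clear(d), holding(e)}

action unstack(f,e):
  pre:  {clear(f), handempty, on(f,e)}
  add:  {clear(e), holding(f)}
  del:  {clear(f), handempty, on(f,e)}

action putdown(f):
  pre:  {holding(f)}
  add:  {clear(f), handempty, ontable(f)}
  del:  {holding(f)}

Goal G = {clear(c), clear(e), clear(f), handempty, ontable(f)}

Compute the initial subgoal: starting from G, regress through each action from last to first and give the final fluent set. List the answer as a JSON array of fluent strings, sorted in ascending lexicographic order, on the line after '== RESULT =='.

Work backward from the goal:
  through step 3 (putdown(f)): drop {clear(f), handempty, ontable(f)}, keep {clear(c), clear(e)}, require {holding(f)}
    → {clear(c), clear(e), holding(f)}
  through step 2 (unstack(f,e)): drop {clear(e), holding(f)}, keep {clear(c)}, require {clear(f), handempty, on(f,e)}
    → {clear(c), clear(f), handempty, on(f,e)}
  through step 1 (stack(e,d)): drop {handempty}, keep {clear(c), clear(f), on(f,e)}, require {clear(d), holding(e)}
    → {clear(c), clear(d), clear(f), holding(e), on(f,e)}

== RESULT ==
["clear(c)", "clear(d)", "clear(f)", "holding(e)", "on(f,e)"]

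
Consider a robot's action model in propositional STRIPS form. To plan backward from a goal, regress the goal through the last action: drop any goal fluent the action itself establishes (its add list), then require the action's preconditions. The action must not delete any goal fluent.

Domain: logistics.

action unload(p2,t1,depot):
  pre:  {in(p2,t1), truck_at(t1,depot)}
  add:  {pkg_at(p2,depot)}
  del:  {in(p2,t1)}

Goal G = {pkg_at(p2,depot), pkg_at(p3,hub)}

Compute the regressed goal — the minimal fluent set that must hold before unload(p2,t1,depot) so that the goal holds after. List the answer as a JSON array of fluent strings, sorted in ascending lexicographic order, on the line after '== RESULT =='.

Compute (G \ add) ∪ pre:
  G ∩ del = {}  (empty — regression defined)
  G \ add = {pkg_at(p2,depot), pkg_at(p3,hub)} \ {pkg_at(p2,depot)} = {pkg_at(p3,hub)}
  ∪ pre   = {pkg_at(p3,hub)} ∪ {in(p2,t1), truck_at(t1,depot)}
          = {in(p2,t1), pkg_at(p3,hub), truck_at(t1,depot)}

== RESULT ==
["in(p2,t1)", "pkg_at(p3,hub)", "truck_at(t1,depot)"]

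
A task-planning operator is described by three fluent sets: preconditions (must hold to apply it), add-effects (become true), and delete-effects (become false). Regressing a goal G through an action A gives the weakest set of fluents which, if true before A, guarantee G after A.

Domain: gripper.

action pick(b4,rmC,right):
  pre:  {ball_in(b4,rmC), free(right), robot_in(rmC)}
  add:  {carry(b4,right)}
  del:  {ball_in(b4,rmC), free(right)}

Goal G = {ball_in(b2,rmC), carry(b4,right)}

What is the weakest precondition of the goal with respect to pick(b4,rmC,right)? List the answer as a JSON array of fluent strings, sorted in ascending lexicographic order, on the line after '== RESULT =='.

Regress:
  G ∩ del = {}  (empty — regression defined)
  G \ add = {ball_in(b2,rmC), carry(b4,right)} \ {carry(b4,right)} = {ball_in(b2,rmC)}
  ∪ pre   = {ball_in(b2,rmC)} ∪ {ball_in(b4,rmC), free(right), robot_in(rmC)}
          = {ball_in(b2,rmC), ball_in(b4,rmC), free(right), robot_in(rmC)}

== RESULT ==
["ball_in(b2,rmC)", "ball_in(b4,rmC)", "free(right)", "robot_in(rmC)"]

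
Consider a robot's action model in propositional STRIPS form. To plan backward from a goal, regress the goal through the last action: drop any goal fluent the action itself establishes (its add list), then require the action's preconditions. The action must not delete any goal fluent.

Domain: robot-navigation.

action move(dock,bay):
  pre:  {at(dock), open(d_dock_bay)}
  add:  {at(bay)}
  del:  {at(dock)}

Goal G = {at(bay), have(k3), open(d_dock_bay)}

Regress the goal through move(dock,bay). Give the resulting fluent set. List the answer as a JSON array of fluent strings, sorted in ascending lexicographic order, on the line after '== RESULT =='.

Compute (G \ add) ∪ pre:
  G ∩ del = {}  (empty — regression defined)
  G \ add = {at(bay), have(k3), open(d_dock_bay)} \ {at(bay)} = {have(k3), open(d_dock_bay)}
  ∪ pre   = {have(k3), open(d_dock_bay)} ∪ {at(dock), open(d_dock_bay)}
          = {at(dock), have(k3), open(d_dock_bay)}

== RESULT ==
["at(dock)", "have(k3)", "open(d_dock_bay)"]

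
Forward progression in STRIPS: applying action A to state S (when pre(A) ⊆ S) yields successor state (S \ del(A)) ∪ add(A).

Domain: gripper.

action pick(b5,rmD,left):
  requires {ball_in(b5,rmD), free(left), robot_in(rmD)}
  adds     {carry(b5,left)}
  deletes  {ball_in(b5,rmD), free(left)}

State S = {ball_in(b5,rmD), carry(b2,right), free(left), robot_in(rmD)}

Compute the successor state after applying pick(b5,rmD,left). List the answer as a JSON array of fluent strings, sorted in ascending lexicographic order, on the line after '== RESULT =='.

Compute (S \ del) ∪ add:
  pre ⊆ S: {ball_in(b5,rmD), free(left), robot_in(rmD)} ⊆ S  — applicable
  S \ del = {carry(b2,right), robot_in(rmD)}
  ∪ add   = {carry(b2,right), carry(b5,left), robot_in(rmD)}

== RESULT ==
["carry(b2,right)", "carry(b5,left)", "robot_in(rmD)"]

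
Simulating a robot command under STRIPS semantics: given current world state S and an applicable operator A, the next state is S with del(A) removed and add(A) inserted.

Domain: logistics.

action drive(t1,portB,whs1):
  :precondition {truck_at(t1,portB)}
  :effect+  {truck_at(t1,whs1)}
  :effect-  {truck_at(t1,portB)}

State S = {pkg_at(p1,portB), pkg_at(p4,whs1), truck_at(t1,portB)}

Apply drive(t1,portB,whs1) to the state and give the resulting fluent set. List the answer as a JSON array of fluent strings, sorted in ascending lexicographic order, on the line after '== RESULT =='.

Progress:
  pre ⊆ S: {truck_at(t1,portB)} ⊆ S  — applicable
  S \ del = {pkg_at(p1,portB), pkg_at(p4,whs1)}
  ∪ add   = {pkg_at(p1,portB), pkg_at(p4,whs1), truck_at(t1,whs1)}

== RESULT ==
["pkg_at(p1,portB)", "pkg_at(p4,whs1)", "truck_at(t1,whs1)"]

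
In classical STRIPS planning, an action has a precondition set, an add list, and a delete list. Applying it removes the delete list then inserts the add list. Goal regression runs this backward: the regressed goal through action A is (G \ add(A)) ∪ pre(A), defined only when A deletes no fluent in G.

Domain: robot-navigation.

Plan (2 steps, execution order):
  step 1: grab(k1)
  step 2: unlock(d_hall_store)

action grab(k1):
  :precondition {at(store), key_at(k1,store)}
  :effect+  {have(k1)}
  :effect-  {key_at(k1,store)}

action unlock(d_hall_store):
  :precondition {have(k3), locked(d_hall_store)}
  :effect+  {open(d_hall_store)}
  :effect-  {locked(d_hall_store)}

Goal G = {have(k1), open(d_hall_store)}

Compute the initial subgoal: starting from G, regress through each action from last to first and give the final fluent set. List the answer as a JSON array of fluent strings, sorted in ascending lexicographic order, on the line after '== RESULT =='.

Regress step by step:
  through step 2 (unlock(d_hall_store)): drop {open(d_hall_store)}, keep {have(k1)}, require {have(k3), locked(d_hall_store)}
    → {have(k1), have(k3), locked(d_hall_store)}
  through step 1 (grab(k1)): drop {have(k1)}, keep {have(k3), locked(d_hall_store)}, require {at(store), key_at(k1,store)}
    → {at(store), have(k3), key_at(k1,store), locked(d_hall_store)}

== RESULT ==
["at(store)", "have(k3)", "key_at(k1,store)", "locked(d_hall_store)"]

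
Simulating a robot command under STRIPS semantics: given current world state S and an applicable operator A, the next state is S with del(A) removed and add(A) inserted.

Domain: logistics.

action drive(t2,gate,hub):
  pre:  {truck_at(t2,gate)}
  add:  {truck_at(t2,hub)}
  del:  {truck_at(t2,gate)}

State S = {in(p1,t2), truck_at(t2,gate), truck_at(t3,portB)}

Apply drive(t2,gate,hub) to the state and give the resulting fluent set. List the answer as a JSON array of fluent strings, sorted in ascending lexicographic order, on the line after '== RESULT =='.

Compute (S \ del) ∪ add:
  pre ⊆ S: {truck_at(t2,gate)} ⊆ S  — applicable
  S \ del = {in(p1,t2), truck_at(t3,portB)}
  ∪ add   = {in(p1,t2), truck_at(t2,hub), truck_at(t3,portB)}

== RESULT ==
["in(p1,t2)", "truck_at(t2,hub)", "truck_at(t3,portB)"]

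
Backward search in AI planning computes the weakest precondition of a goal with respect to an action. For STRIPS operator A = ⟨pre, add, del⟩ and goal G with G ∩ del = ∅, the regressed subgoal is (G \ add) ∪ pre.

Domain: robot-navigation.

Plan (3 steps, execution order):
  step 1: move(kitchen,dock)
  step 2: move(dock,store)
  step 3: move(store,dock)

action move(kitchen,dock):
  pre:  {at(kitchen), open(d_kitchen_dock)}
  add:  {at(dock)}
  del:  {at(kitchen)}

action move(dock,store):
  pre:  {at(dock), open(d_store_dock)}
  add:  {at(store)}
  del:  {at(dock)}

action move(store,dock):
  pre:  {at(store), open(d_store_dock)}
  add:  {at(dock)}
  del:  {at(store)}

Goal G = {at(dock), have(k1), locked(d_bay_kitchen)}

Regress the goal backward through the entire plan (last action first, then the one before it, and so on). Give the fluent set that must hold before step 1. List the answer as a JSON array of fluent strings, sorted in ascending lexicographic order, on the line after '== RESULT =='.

Regress step by step:
  through step 3 (move(store,dock)): drop {at(dock)}, keep {have(k1), locked(d_bay_kitchen)}, require {at(store), open(d_store_dock)}
    → {at(store), have(k1), locked(d_bay_kitchen), open(d_store_dock)}
  through step 2 (move(dock,store)): drop {at(store)}, keep {have(k1), locked(d_bay_kitchen), open(d_store_dock)}, require {at(dock), open(d_store_dock)}
    → {at(dock), have(k1), locked(d_bay_kitchen), open(d_store_dock)}
  through step 1 (move(kitchen,dock)): drop {at(dock)}, keep {have(k1), locked(d_bay_kitchen), open(d_store_dock)}, require {at(kitchen), open(d_kitchen_dock)}
    → {at(kitchen), have(k1), locked(d_bay_kitchen), open(d_kitchen_dock), open(d_store_dock)}

== RESULT ==
["at(kitchen)", "have(k1)", "locked(d_bay_kitchen)", "open(d_kitchen_dock)", "open(d_store_dock)"]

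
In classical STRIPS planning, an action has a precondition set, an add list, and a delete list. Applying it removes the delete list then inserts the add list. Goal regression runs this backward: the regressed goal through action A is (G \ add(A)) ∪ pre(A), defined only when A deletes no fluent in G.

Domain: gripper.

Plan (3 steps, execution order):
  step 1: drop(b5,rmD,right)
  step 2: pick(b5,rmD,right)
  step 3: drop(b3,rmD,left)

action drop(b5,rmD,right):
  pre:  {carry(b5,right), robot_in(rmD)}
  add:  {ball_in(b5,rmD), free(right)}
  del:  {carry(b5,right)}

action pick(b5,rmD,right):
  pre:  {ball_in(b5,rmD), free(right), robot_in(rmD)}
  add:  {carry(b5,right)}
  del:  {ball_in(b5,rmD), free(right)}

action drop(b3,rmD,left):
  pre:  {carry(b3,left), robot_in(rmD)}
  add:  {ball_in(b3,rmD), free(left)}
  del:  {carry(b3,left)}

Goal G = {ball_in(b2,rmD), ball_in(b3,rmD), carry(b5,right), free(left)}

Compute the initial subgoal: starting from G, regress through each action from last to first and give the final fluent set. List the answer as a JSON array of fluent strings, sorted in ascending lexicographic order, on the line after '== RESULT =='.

Work backward from the goal:
  through step 3 (drop(b3,rmD,left)): drop {ball_in(b3,rmD), free(left)}, keep {ball_in(b2,rmD), carry(b5,right)}, require {carry(b3,left), robot_in(rmD)}
    → {ball_in(b2,rmD), carry(b3,left), carry(b5,right), robot_in(rmD)}
  through step 2 (pick(b5,rmD,right)): drop {carry(b5,right)}, keep {ball_in(b2,rmD), carry(b3,left), robot_in(rmD)}, require {ball_in(b5,rmD), free(right), robot_in(rmD)}
    → {ball_in(b2,rmD), ball_in(b5,rmD), carry(b3,left), free(right), robot_in(rmD)}
  through step 1 (drop(b5,rmD,right)): drop {ball_in(b5,rmD), free(right)}, keep {ball_in(b2,rmD), carry(b3,left), robot_in(rmD)}, require {carry(b5,right), robot_in(rmD)}
    → {ball_in(b2,rmD), carry(b3,left), carry(b5,right), robot_in(rmD)}

== RESULT ==
["ball_in(b2,rmD)", "carry(b3,left)", "carry(b5,right)", "robot_in(rmD)"]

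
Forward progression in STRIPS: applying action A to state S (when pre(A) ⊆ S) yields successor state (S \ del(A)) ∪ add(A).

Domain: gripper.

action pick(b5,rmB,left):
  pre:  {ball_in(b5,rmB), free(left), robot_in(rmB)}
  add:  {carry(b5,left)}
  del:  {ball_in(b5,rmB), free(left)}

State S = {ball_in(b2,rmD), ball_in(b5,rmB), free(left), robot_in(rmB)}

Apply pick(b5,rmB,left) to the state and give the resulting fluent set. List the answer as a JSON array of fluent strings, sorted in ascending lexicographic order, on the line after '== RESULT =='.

Progress:
  pre ⊆ S: {ball_in(b5,rmB), free(left), robot_in(rmB)} ⊆ S  — applicable
  S \ del = {ball_in(b2,rmD), robot_in(rmB)}
  ∪ add   = {ball_in(b2,rmD), carry(b5,left), robot_in(rmB)}

== RESULT ==
["ball_in(b2,rmD)", "carry(b5,left)", "robot_in(rmB)"]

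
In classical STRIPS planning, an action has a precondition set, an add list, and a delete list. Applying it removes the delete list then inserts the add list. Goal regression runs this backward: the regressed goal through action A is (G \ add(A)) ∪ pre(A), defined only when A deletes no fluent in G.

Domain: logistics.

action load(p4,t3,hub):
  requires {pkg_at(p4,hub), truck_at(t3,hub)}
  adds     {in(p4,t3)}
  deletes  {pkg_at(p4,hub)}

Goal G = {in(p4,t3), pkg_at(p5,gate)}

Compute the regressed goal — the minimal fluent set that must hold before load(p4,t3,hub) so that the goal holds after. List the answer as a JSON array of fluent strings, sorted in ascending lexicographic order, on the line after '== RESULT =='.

Regress:
  G ∩ del = {}  (empty — regression defined)
  G \ add = {in(p4,t3), pkg_at(p5,gate)} \ {in(p4,t3)} = {pkg_at(p5,gate)}
  ∪ pre   = {pkg_at(p5,gate)} ∪ {pkg_at(p4,hub), truck_at(t3,hub)}
          = {pkg_at(p4,hub), pkg_at(p5,gate), truck_at(t3,hub)}

== RESULT ==
["pkg_at(p4,hub)", "pkg_at(p5,gate)", "truck_at(t3,hub)"]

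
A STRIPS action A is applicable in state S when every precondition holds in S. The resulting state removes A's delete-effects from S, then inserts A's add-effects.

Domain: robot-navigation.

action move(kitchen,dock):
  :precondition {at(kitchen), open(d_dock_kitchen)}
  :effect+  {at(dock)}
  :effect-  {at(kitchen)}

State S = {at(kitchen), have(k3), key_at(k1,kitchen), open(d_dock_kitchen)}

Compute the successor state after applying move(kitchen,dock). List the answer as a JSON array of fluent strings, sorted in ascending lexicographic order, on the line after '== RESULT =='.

Compute (S \ del) ∪ add:
  pre ⊆ S: {at(kitchen), open(d_dock_kitchen)} ⊆ S  — applicable
  S \ del = {have(k3), key_at(k1,kitchen), open(d_dock_kitchen)}
  ∪ add   = {at(dock), have(k3), key_at(k1,kitchen), open(d_dock_kitchen)}

== RESULT ==
["at(dock)", "have(k3)", "key_at(k1,kitchen)", "open(d_dock_kitchen)"]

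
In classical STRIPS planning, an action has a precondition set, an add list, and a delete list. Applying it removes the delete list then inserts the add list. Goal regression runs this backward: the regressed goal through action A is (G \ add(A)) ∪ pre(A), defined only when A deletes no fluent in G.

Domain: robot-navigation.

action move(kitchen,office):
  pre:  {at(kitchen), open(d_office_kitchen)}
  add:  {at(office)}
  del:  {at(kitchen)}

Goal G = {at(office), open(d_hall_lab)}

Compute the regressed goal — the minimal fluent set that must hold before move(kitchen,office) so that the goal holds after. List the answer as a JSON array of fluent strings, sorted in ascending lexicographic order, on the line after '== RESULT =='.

Regress:
  G ∩ del = {}  (empty — regression defined)
  G \ add = {at(office), open(d_hall_lab)} \ {at(office)} = {open(d_hall_lab)}
  ∪ pre   = {open(d_hall_lab)} ∪ {at(kitchen), open(d_office_kitchen)}
          = {at(kitchen), open(d_hall_lab), open(d_office_kitchen)}

== RESULT ==
["at(kitchen)", "open(d_hall_lab)", "open(d_office_kitchen)"]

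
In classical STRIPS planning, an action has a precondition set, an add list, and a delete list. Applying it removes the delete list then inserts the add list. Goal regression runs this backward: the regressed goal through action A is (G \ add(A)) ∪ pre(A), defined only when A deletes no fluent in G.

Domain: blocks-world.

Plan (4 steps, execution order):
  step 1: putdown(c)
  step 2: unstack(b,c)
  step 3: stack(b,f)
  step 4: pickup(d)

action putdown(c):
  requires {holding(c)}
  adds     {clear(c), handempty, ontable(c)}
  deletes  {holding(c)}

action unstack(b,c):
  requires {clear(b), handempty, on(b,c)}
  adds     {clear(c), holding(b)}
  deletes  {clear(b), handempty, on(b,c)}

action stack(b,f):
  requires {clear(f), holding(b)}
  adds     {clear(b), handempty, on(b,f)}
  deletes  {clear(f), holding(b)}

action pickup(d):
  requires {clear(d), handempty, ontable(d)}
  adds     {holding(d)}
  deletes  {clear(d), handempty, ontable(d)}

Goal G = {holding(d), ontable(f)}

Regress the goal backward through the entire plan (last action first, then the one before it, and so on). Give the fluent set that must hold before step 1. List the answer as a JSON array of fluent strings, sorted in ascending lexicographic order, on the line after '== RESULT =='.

Regress step by step:
  through step 4 (pickup(d)): drop {holding(d)}, keep {ontable(f)}, require {clear(d), handempty, ontable(d)}
    → {clear(d), handempty, ontable(d), ontable(f)}
  through step 3 (stack(b,f)): drop {handempty}, keep {clear(d), ontable(d), ontable(f)}, require {clear(f), holding(b)}
    → {clear(d), clear(f), holding(b), ontable(d), ontable(f)}
  through step 2 (unstack(b,c)): drop {holding(b)}, keep {clear(d), clear(f), ontable(d), ontable(f)}, require {clear(b), handempty, on(b,c)}
    → {clear(b), clear(d), clear(f), handempty, on(b,c), ontable(d), ontable(f)}
  through step 1 (putdown(c)): drop {handempty}, keep {clear(b), clear(d), clear(f), on(b,c), ontable(d), ontable(f)}, require {holding(c)}
    → {clear(b), clear(d), clear(f), holding(c), on(b,c), ontable(d), ontable(f)}

== RESULT ==
["clear(b)", "clear(d)", "clear(f)", "holding(c)", "on(b,c)", "ontable(d)", "ontable(f)"]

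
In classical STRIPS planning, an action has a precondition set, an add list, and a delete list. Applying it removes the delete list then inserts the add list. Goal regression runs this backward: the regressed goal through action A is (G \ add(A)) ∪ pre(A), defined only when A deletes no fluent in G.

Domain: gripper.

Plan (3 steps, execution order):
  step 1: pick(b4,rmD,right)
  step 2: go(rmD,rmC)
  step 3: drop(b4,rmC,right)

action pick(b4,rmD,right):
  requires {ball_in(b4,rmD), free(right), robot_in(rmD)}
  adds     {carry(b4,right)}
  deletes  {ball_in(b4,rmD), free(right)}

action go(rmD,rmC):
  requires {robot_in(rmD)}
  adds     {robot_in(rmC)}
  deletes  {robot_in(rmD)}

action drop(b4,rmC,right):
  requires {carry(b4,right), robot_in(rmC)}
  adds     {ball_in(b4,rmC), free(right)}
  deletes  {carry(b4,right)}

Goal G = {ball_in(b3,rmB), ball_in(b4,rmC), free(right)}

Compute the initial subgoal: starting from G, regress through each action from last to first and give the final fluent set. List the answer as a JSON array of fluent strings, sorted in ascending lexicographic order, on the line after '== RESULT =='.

Regress step by step:
  through step 3 (drop(b4,rmC,right)): drop {ball_in(b4,rmC), free(right)}, keep {ball_in(b3,rmB)}, require {carry(b4,right), robot_in(rmC)}
    → {ball_in(b3,rmB), carry(b4,right), robot_in(rmC)}
  through step 2 (go(rmD,rmC)): drop {robot_in(rmC)}, keep {ball_in(b3,rmB), carry(b4,right)}, require {robot_in(rmD)}
    → {ball_in(b3,rmB), carry(b4,right), robot_in(rmD)}
  through step 1 (pick(b4,rmD,right)): drop {carry(b4,right)}, keep {ball_in(b3,rmB), robot_in(rmD)}, require {ball_in(b4,rmD), free(right), robot_in(rmD)}
    → {ball_in(b3,rmB), ball_in(b4,rmD), free(right), robot_in(rmD)}

== RESULT ==
["ball_in(b3,rmB)", "ball_in(b4,rmD)", "free(right)", "robot_in(rmD)"]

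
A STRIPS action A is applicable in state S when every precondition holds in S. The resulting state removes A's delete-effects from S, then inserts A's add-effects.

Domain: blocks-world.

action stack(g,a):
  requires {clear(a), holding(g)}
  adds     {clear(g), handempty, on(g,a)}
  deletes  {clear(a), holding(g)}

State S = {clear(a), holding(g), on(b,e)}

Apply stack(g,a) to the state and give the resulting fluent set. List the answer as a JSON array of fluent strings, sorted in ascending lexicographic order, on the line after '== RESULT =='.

Compute (S \ del) ∪ add:
  pre ⊆ S: {clear(a), holding(g)} ⊆ S  — applicable
  S \ del = {on(b,e)}
  ∪ add   = {clear(g), handempty, on(b,e), on(g,a)}

== RESULT ==
["clear(g)", "handempty", "on(b,e)", "on(g,a)"]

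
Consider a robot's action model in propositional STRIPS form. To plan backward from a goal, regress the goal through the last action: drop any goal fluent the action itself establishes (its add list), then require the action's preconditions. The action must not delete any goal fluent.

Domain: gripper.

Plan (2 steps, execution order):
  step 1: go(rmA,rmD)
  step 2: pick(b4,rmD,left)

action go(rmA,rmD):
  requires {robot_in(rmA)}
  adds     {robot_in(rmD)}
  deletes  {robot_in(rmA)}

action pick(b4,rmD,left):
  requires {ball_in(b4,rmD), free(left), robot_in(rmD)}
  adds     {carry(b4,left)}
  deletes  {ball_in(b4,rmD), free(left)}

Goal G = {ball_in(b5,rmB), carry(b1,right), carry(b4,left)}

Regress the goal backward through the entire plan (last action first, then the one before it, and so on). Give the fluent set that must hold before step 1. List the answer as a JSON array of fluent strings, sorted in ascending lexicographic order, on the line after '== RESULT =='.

Regress step by step:
  through step 2 (pick(b4,rmD,left)): drop {carry(b4,left)}, keep {ball_in(b5,rmB), carry(b1,right)}, require {ball_in(b4,rmD), free(left), robot_in(rmD)}
    → {ball_in(b4,rmD), ball_in(b5,rmB), carry(b1,right), free(left), robot_in(rmD)}
  through step 1 (go(rmA,rmD)): drop {robot_in(rmD)}, keep {ball_in(b4,rmD), ball_in(b5,rmB), carry(b1,right), free(left)}, require {robot_in(rmA)}
    → {ball_in(b4,rmD), ball_in(b5,rmB), carry(b1,right), free(left), robot_in(rmA)}

== RESULT ==
["ball_in(b4,rmD)", "ball_in(b5,rmB)", "carry(b1,right)", "free(left)", "robot_in(rmA)"]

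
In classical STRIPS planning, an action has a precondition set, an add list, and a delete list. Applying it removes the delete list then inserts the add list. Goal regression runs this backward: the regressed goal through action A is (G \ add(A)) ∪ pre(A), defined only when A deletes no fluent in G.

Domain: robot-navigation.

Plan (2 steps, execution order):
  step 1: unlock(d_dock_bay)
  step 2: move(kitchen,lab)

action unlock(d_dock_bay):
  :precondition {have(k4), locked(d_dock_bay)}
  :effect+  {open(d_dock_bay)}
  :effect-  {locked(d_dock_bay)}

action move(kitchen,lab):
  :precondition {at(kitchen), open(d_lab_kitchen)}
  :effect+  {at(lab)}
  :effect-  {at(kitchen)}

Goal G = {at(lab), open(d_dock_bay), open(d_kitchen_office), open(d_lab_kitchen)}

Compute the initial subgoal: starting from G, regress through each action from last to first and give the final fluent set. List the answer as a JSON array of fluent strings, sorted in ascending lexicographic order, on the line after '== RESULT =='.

Work backward from the goal:
  through step 2 (move(kitchen,lab)): drop {at(lab)}, keep {open(d_dock_bay), open(d_kitchen_office), open(d_lab_kitchen)}, require {at(kitchen), open(d_lab_kitchen)}
    → {at(kitchen), open(d_dock_bay), open(d_kitchen_office), open(d_lab_kitchen)}
  through step 1 (unlock(d_dock_bay)): drop {open(d_dock_bay)}, keep {at(kitchen), open(d_kitchen_office), open(d_lab_kitchen)}, require {have(k4), locked(d_dock_bay)}
    → {at(kitchen), have(k4), locked(d_dock_bay), open(d_kitchen_office), open(d_lab_kitchen)}

== RESULT ==
["at(kitchen)", "have(k4)", "locked(d_dock_bay)", "open(d_kitchen_office)", "open(d_lab_kitchen)"]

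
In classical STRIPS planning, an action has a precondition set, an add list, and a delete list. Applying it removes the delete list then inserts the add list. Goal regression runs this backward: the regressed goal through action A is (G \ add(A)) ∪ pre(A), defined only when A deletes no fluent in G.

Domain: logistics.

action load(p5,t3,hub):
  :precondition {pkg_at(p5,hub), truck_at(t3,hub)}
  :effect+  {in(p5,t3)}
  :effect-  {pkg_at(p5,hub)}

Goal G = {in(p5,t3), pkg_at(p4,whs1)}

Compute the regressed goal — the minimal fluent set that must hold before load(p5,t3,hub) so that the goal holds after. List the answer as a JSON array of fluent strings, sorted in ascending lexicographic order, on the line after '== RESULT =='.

Compute (G \ add) ∪ pre:
  G ∩ del = {}  (empty — regression defined)
  G \ add = {in(p5,t3), pkg_at(p4,whs1)} \ {in(p5,t3)} = {pkg_at(p4,whs1)}
  ∪ pre   = {pkg_at(p4,whs1)} ∪ {pkg_at(p5,hub), truck_at(t3,hub)}
          = {pkg_at(p4,whs1), pkg_at(p5,hub), truck_at(t3,hub)}

== RESULT ==
["pkg_at(p4,whs1)", "pkg_at(p5,hub)", "truck_at(t3,hub)"]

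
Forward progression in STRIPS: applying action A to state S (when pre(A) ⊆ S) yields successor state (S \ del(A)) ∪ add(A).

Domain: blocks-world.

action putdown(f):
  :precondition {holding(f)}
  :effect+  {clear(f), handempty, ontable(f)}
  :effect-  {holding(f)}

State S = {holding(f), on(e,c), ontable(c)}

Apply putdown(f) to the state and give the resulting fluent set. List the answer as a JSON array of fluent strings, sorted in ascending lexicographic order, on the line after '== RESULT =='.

Compute (S \ del) ∪ add:
  pre ⊆ S: {holding(f)} ⊆ S  — applicable
  S \ del = {on(e,c), ontable(c)}
  ∪ add   = {clear(f), handempty, on(e,c), ontable(c), ontable(f)}

== RESULT ==
["clear(f)", "handempty", "on(e,c)", "ontable(c)", "ontable(f)"]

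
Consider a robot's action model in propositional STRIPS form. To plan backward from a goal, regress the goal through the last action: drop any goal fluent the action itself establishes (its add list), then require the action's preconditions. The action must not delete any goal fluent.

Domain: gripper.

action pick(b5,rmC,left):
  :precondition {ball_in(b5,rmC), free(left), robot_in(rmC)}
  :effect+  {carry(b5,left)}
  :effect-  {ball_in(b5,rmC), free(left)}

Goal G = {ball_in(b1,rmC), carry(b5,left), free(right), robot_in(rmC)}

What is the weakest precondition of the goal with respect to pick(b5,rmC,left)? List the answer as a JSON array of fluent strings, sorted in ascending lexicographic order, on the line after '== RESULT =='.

Compute (G \ add) ∪ pre:
  G ∩ del = {}  (empty — regression defined)
  G \ add = {ball_in(b1,rmC), carry(b5,left), free(right), robot_in(rmC)} \ {carry(b5,left)} = {ball_in(b1,rmC), free(right), robot_in(rmC)}
  ∪ pre   = {ball_in(b1,rmC), free(right), robot_in(rmC)} ∪ {ball_in(b5,rmC), free(left), robot_in(rmC)}
          = {ball_in(b1,rmC), ball_in(b5,rmC), free(left), free(right), robot_in(rmC)}

== RESULT ==
["ball_in(b1,rmC)", "ball_in(b5,rmC)", "free(left)", "free(right)", "robot_in(rmC)"]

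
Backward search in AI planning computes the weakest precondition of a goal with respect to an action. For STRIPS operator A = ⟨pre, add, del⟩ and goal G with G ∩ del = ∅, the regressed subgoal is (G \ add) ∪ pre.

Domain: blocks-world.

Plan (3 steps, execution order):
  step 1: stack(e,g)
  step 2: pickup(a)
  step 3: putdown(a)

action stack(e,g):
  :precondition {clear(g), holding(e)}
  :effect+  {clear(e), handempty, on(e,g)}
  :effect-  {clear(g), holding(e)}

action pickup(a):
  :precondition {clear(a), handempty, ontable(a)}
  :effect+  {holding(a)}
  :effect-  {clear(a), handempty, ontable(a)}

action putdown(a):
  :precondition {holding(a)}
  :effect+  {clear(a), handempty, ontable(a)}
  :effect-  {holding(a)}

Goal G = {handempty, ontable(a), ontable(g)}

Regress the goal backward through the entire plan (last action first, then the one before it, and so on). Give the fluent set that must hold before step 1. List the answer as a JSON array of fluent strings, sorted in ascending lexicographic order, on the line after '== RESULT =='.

Work backward from the goal:
  through step 3 (putdown(a)): drop {handempty, ontable(a)}, keep {ontable(g)}, require {holding(a)}
    → {holding(a), ontable(g)}
  through step 2 (pickup(a)): drop {holding(a)}, keep {ontable(g)}, require {clear(a), handempty, ontable(a)}
    → {clear(a), handempty, ontable(a), ontable(g)}
  through step 1 (stack(e,g)): drop {handempty}, keep {clear(a), ontable(a), ontable(g)}, require {clear(g), holding(e)}
    → {clear(a), clear(g), holding(e), ontable(a), ontable(g)}

== RESULT ==
["clear(a)", "clear(g)", "holding(e)", "ontable(a)", "ontable(g)"]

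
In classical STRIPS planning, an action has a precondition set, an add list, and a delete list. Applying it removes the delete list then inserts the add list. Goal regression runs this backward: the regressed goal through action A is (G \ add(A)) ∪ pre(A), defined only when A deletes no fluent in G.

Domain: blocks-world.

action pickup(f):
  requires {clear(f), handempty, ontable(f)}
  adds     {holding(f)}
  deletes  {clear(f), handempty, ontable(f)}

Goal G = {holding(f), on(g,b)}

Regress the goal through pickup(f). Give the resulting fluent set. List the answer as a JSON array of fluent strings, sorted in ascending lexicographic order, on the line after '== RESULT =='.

Compute (G \ add) ∪ pre:
  G ∩ del = {}  (empty — regression defined)
  G \ add = {holding(f), on(g,b)} \ {holding(f)} = {on(g,b)}
  ∪ pre   = {on(g,b)} ∪ {clear(f), handempty, ontable(f)}
          = {clear(f), handempty, on(g,b), ontable(f)}

== RESULT ==
["clear(f)", "handempty", "on(g,b)", "ontable(f)"]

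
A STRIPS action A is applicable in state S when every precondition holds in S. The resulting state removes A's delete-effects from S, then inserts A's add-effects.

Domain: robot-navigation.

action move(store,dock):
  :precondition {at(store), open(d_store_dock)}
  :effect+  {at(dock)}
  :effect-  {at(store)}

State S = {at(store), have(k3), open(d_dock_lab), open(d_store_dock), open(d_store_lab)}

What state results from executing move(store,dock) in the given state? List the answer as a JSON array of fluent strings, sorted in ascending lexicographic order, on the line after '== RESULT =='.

Compute (S \ del) ∪ add:
  pre ⊆ S: {at(store), open(d_store_dock)} ⊆ S  — applicable
  S \ del = {have(k3), open(d_dock_lab), open(d_store_dock), open(d_store_lab)}
  ∪ add   = {at(dock), have(k3), open(d_dock_lab), open(d_store_dock), open(d_store_lab)}

== RESULT ==
["at(dock)", "have(k3)", "open(d_dock_lab)", "open(d_store_dock)", "open(d_store_lab)"]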